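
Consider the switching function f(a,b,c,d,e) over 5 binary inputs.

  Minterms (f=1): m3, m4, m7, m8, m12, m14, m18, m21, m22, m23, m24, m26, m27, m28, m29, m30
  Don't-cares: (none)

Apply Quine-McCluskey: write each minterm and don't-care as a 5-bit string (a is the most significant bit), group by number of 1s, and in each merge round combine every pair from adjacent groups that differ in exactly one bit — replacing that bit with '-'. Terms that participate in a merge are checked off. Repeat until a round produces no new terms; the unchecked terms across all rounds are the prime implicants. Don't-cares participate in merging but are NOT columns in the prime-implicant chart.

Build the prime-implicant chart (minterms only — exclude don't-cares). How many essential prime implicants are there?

6

Round 0: 00011✓ 00100✓ 00111✓ 01000✓ 01100✓ 01110✓ 10010✓ 10101✓ 10110✓ 10111✓ 11000✓ 11010✓ 11011✓ 11100✓ 11101✓ 11110✓
Round 1: -0111 -1000✓ -1100✓ -1110✓ 0-100 00-11 01-00✓ 011-0✓ 1-010✓ 1-101 1-110✓ 10-10✓ 101-1 1011- 11-00✓ 11-10✓ 110-0✓ 1101- 111-0✓ 1110-
Round 2: -1-00 -11-0 1--10 11--0
PIs = {-0111, -1-00, -11-0, 0-100, 00-11, 1--10, 1-101, 101-1, 1011-, 11--0, 1101-, 1110-}
Coverage chart:
  m3: 00-11 ←essential
  m4: 0-100 ←essential
  m7: -0111,00-11
  m8: -1-00 ←essential
  m12: -1-00,-11-0,0-100
  m14: -11-0 ←essential
  m18: 1--10 ←essential
  m21: 1-101,101-1
  m22: 1--10,1011-
  m23: -0111,101-1,1011-
  m24: -1-00,11--0
  m26: 1--10,11--0,1101-
  m27: 1101- ←essential
  m28: -1-00,-11-0,11--0,1110-
  m29: 1-101,1110-
  m30: -11-0,1--10,11--0
Essential: -1-00, -11-0, 0-100, 00-11, 1--10, 1101-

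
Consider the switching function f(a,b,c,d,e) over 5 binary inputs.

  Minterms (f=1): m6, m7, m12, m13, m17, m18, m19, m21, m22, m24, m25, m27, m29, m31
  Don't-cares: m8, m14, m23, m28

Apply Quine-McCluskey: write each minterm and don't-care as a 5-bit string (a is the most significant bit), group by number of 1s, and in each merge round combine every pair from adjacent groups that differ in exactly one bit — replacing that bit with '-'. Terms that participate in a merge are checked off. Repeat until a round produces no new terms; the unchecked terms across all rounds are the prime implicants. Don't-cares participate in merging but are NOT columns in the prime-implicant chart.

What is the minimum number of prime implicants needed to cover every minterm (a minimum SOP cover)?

size-2^0 implicants → 00110(✓)  00111(✓)  01000(✓)  01100(✓)  01101(✓)  01110(✓)  10001(✓)  10010(✓)  10011(✓)  10101(✓)  10110(✓)  10111(✓)  11000(✓)  11001(✓)  11011(✓)  11100(✓)  11101(✓)  11111(✓)
size-2^1 implicants → -0110(✓)  -0111(✓)  -1000(✓)  -1100(✓)  -1101(✓)  0-110  0011-(✓)  01-00(✓)  011-0  0110-(✓)  1-001(✓)  1-011(✓)  1-101(✓)  1-111(✓)  10-01(✓)  10-10(✓)  10-11(✓)  100-1(✓)  1001-(✓)  101-1(✓)  1011-(✓)  11-00(✓)  11-01(✓)  11-11(✓)  110-1(✓)  1100-(✓)  111-1(✓)  1110-(✓)
size-2^2 implicants → -011-  -1-00  -110-  1--01(✓)  1--11(✓)  1-0-1(✓)  1-1-1(✓)  10--1(✓)  10-1-  11--1(✓)  11-0-
size-2^3 implicants → 1---1
Unchecked terms (primes): -011-, -1-00, -110-, 0-110, 011-0, 1---1, 10-1-, 11-0-
Minterm coverage:
  m6 ⊆ -011-,0-110
  m7 ⊆ -011- [E]
  m12 ⊆ -1-00,-110-,011-0
  m13 ⊆ -110- [E]
  m17 ⊆ 1---1 [E]
  m18 ⊆ 10-1- [E]
  m19 ⊆ 1---1,10-1-
  m21 ⊆ 1---1 [E]
  m22 ⊆ -011-,10-1-
  m24 ⊆ -1-00,11-0-
  m25 ⊆ 1---1,11-0-
  m27 ⊆ 1---1 [E]
  m29 ⊆ -110-,1---1,11-0-
  m31 ⊆ 1---1 [E]
E = {-011-, -110-, 1---1, 10-1-}
Petrick residual → -1-00
Cover = b'cd + bd'e' + bcd' + ae + ab'd  |cover|=5

5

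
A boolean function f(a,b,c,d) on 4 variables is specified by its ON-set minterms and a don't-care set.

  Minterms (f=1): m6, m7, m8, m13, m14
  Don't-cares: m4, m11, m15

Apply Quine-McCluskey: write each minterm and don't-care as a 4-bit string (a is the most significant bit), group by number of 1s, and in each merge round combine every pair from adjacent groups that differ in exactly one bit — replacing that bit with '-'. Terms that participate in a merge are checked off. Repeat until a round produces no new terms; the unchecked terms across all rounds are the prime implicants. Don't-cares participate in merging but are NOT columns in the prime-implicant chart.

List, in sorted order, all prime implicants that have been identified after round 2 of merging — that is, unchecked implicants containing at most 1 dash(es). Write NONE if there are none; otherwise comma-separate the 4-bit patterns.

size-2^0 implicants → 0100(✓)  0110(✓)  0111(✓)  1000  1011(✓)  1101(✓)  1110(✓)  1111(✓)
size-2^1 implicants → -110(✓)  -111(✓)  01-0  011-(✓)  1-11  11-1  111-(✓)
size-2^2 implicants → -11-
Unchecked terms (primes): -11-, 01-0, 1-11, 1000, 11-1

01-0, 1-11, 1000, 11-1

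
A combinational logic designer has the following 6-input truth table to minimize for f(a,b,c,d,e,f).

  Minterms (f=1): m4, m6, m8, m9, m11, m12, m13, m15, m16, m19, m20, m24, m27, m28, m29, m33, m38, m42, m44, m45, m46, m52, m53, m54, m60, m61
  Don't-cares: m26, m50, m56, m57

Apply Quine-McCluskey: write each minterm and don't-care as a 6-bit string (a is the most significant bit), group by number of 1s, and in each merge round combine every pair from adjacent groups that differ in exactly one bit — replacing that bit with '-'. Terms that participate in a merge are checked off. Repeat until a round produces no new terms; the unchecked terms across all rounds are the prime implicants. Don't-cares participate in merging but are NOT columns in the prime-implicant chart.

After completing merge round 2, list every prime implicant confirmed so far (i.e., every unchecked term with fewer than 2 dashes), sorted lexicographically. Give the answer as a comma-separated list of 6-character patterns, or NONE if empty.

-00110, 0-1011, 0001-0, 01-011, 0110-0, 01101-, 1-0110, 10-110, 100001, 101-10, 1011-0, 110-10, 1101-0

[col 0] 000100*, 000110*, 001000*, 001001*, 001011*, 001100*, 001101*, 001111*, 010000*, 010011*, 010100*, 011000*, 011010*, 011011*, 011100*, 011101*, 100001, 100110*, 101010*, 101100*, 101101*, 101110*, 110010*, 110100*, 110101*, 110110*, 111000*, 111001*, 111100*, 111101*
[col 1] -00110, -01100*, -01101*, -10100*, -11000*, -11100*, -11101*, 0-0100*, 0-1000*, 0-1011, 0-1100*, 0-1101*, 00-100*, 0001-0, 001-00*, 001-01*, 001-11*, 0010-1*, 00100-*, 0011-1*, 00110-*, 01-000*, 01-011, 01-100*, 010-00*, 011-00*, 0110-0, 01101-, 01110-*, 1-0110, 1-1100*, 1-1101*, 10-110, 101-10, 1011-0, 10110-*, 11-100*, 11-101*, 110-10, 1101-0, 11010-*, 111-00*, 111-01*, 11100-*, 11110-*
[col 2] --1100*, --1101*, -0110-*, -1-100, -11-00, -1110-*, 0--100, 0-1-00, 0-110-*, 001--1, 001-0-, 01--00, 1-110-*, 11-10-, 111-0-
[col 3] --110-
Prime implicants: --110-, -00110, -1-100, -11-00, 0--100, 0-1-00, 0-1011, 0001-0, 001--1, 001-0-, 01--00, 01-011, 0110-0, 01101-, 1-0110, 10-110, 100001, 101-10, 1011-0, 11-10-, 110-10, 1101-0, 111-0-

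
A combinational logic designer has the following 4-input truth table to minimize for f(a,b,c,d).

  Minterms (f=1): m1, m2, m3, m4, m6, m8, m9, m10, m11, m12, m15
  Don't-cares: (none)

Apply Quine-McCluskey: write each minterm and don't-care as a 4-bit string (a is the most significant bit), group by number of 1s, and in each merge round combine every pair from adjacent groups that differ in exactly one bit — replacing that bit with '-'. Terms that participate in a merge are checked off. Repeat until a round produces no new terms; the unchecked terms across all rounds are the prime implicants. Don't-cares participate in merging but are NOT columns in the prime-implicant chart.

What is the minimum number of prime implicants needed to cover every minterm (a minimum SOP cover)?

[col 0] 0001*, 0010*, 0011*, 0100*, 0110*, 1000*, 1001*, 1010*, 1011*, 1100*, 1111*
[col 1] -001*, -010*, -011*, -100, 0-10, 00-1*, 001-*, 01-0, 1-00, 1-11, 10-0*, 10-1*, 100-*, 101-*
[col 2] -0-1, -01-, 10--
Prime implicants: -0-1, -01-, -100, 0-10, 01-0, 1-00, 1-11, 10--
PI chart (minterm → PIs covering it):
  1 | -0-1  (sole → essential)
  2 | -01-,0-10
  3 | -0-1,-01-
  4 | -100,01-0
  6 | 0-10,01-0
  8 | 1-00,10--
  9 | -0-1,10--
  10 | -01-,10--
  11 | -0-1,-01-,1-11,10--
  12 | -100,1-00
  15 | 1-11  (sole → essential)
Essential prime implicants: -0-1, 1-11
Petrick residual → -01-, 01-0, 1-00
Minimum SOP uses 5 PIs: b'd + b'c + a'bd' + ac'd' + acd

5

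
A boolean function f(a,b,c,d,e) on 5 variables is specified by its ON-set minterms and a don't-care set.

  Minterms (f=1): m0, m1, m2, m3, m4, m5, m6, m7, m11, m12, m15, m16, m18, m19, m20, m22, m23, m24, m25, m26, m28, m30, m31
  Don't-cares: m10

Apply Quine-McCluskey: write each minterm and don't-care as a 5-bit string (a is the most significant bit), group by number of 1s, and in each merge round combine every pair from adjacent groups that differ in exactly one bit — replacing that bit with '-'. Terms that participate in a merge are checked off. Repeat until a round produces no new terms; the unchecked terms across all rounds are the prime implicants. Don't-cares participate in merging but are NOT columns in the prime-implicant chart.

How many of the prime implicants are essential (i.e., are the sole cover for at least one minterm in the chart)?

4

size-2^0 implicants → 00000(✓)  00001(✓)  00010(✓)  00011(✓)  00100(✓)  00101(✓)  00110(✓)  00111(✓)  01010(✓)  01011(✓)  01100(✓)  01111(✓)  10000(✓)  10010(✓)  10011(✓)  10100(✓)  10110(✓)  10111(✓)  11000(✓)  11001(✓)  11010(✓)  11100(✓)  11110(✓)  11111(✓)
size-2^1 implicants → -0000(✓)  -0010(✓)  -0011(✓)  -0100(✓)  -0110(✓)  -0111(✓)  -1010(✓)  -1100(✓)  -1111(✓)  0-010(✓)  0-011(✓)  0-100(✓)  0-111(✓)  00-00(✓)  00-01(✓)  00-10(✓)  00-11(✓)  000-0(✓)  000-1(✓)  0000-(✓)  0001-(✓)  001-0(✓)  001-1(✓)  0010-(✓)  0011-(✓)  01-11(✓)  0101-(✓)  1-000(✓)  1-010(✓)  1-100(✓)  1-110(✓)  1-111(✓)  10-00(✓)  10-10(✓)  10-11(✓)  100-0(✓)  1001-(✓)  101-0(✓)  1011-(✓)  11-00(✓)  11-10(✓)  110-0(✓)  1100-  111-0(✓)  1111-(✓)
size-2^2 implicants → --010  --100  --111  -0-00(✓)  -0-10(✓)  -0-11(✓)  -00-0(✓)  -001-(✓)  -01-0(✓)  -011-(✓)  0--11  0-01-  00--0(✓)  00--1(✓)  00-0-(✓)  00-1-(✓)  000--(✓)  001--(✓)  1--00(✓)  1--10(✓)  1-0-0(✓)  1-1-0(✓)  1-11-  10--0(✓)  10-1-(✓)  11--0(✓)
size-2^3 implicants → -0--0  -0-1-  00---  1---0
Unchecked terms (primes): --010, --100, --111, -0--0, -0-1-, 0--11, 0-01-, 00---, 1---0, 1-11-, 1100-
Minterm coverage:
  m0 ⊆ -0--0,00---
  m1 ⊆ 00--- [E]
  m2 ⊆ --010,-0--0,-0-1-,0-01-,00---
  m3 ⊆ -0-1-,0--11,0-01-,00---
  m4 ⊆ --100,-0--0,00---
  m5 ⊆ 00--- [E]
  m6 ⊆ -0--0,-0-1-,00---
  m7 ⊆ --111,-0-1-,0--11,00---
  m11 ⊆ 0--11,0-01-
  m12 ⊆ --100 [E]
  m15 ⊆ --111,0--11
  m16 ⊆ -0--0,1---0
  m18 ⊆ --010,-0--0,-0-1-,1---0
  m19 ⊆ -0-1- [E]
  m20 ⊆ --100,-0--0,1---0
  m22 ⊆ -0--0,-0-1-,1---0,1-11-
  m23 ⊆ --111,-0-1-,1-11-
  m24 ⊆ 1---0,1100-
  m25 ⊆ 1100- [E]
  m26 ⊆ --010,1---0
  m28 ⊆ --100,1---0
  m30 ⊆ 1---0,1-11-
  m31 ⊆ --111,1-11-
E = {--100, -0-1-, 00---, 1100-}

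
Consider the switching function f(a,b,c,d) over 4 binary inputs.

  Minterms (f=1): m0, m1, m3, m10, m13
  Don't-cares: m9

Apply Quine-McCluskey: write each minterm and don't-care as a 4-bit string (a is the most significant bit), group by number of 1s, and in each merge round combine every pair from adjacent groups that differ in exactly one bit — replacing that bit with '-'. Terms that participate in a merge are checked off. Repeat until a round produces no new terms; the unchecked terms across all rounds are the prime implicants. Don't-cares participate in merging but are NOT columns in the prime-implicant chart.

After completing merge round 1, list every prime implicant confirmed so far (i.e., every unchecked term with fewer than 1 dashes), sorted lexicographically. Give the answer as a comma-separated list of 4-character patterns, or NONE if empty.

size-2^0 implicants → 0000(✓)  0001(✓)  0011(✓)  1001(✓)  1010  1101(✓)
size-2^1 implicants → -001  00-1  000-  1-01
Unchecked terms (primes): -001, 00-1, 000-, 1-01, 1010

1010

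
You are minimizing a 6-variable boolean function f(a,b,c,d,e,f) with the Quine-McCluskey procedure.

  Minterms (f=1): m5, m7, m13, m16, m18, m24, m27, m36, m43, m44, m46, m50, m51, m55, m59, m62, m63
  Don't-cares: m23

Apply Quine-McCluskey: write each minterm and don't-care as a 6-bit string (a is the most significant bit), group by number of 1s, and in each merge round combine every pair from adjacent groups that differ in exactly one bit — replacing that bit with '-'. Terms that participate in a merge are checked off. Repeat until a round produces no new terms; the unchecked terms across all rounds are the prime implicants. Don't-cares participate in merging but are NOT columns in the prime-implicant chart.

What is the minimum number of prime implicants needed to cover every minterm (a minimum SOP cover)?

size-2^0 implicants → 000101(✓)  000111(✓)  001101(✓)  010000(✓)  010010(✓)  010111(✓)  011000(✓)  011011(✓)  100100(✓)  101011(✓)  101100(✓)  101110(✓)  110010(✓)  110011(✓)  110111(✓)  111011(✓)  111110(✓)  111111(✓)
size-2^1 implicants → -10010  -10111  -11011  0-0111  00-101  0001-1  01-000  0100-0  1-1011  1-1110  10-100  1011-0  11-011(✓)  11-111(✓)  110-11(✓)  11001-  111-11(✓)  11111-
size-2^2 implicants → 11--11
Unchecked terms (primes): -10010, -10111, -11011, 0-0111, 00-101, 0001-1, 01-000, 0100-0, 1-1011, 1-1110, 10-100, 1011-0, 11--11, 11001-, 11111-
Minterm coverage:
  m5 ⊆ 00-101,0001-1
  m7 ⊆ 0-0111,0001-1
  m13 ⊆ 00-101 [E]
  m16 ⊆ 01-000,0100-0
  m18 ⊆ -10010,0100-0
  m24 ⊆ 01-000 [E]
  m27 ⊆ -11011 [E]
  m36 ⊆ 10-100 [E]
  m43 ⊆ 1-1011 [E]
  m44 ⊆ 10-100,1011-0
  m46 ⊆ 1-1110,1011-0
  m50 ⊆ -10010,11001-
  m51 ⊆ 11--11,11001-
  m55 ⊆ -10111,11--11
  m59 ⊆ -11011,1-1011,11--11
  m62 ⊆ 1-1110,11111-
  m63 ⊆ 11--11,11111-
E = {-11011, 00-101, 01-000, 1-1011, 10-100}
Petrick residual → -10010, 0-0111, 1-1110, 11--11
Cover = bc'd'ef' + bcd'ef + a'c'def + a'b'de'f + a'bd'e'f' + acd'ef + acdef' + ab'de'f' + abef  |cover|=9

9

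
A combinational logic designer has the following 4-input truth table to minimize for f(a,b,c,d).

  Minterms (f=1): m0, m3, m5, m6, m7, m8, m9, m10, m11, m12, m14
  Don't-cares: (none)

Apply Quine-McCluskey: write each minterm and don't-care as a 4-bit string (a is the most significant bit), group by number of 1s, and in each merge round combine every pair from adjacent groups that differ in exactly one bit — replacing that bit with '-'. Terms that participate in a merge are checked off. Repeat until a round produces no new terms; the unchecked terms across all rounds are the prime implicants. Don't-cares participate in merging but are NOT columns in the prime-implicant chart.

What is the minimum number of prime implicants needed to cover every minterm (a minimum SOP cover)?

6

size-2^0 implicants → 0000(✓)  0011(✓)  0101(✓)  0110(✓)  0111(✓)  1000(✓)  1001(✓)  1010(✓)  1011(✓)  1100(✓)  1110(✓)
size-2^1 implicants → -000  -011  -110  0-11  01-1  011-  1-00(✓)  1-10(✓)  10-0(✓)  10-1(✓)  100-(✓)  101-(✓)  11-0(✓)
size-2^2 implicants → 1--0  10--
Unchecked terms (primes): -000, -011, -110, 0-11, 01-1, 011-, 1--0, 10--
Minterm coverage:
  m0 ⊆ -000 [E]
  m3 ⊆ -011,0-11
  m5 ⊆ 01-1 [E]
  m6 ⊆ -110,011-
  m7 ⊆ 0-11,01-1,011-
  m8 ⊆ -000,1--0,10--
  m9 ⊆ 10-- [E]
  m10 ⊆ 1--0,10--
  m11 ⊆ -011,10--
  m12 ⊆ 1--0 [E]
  m14 ⊆ -110,1--0
E = {-000, 01-1, 1--0, 10--}
Petrick residual → -011, -110
Cover = b'c'd' + b'cd + bcd' + a'bd + ad' + ab'  |cover|=6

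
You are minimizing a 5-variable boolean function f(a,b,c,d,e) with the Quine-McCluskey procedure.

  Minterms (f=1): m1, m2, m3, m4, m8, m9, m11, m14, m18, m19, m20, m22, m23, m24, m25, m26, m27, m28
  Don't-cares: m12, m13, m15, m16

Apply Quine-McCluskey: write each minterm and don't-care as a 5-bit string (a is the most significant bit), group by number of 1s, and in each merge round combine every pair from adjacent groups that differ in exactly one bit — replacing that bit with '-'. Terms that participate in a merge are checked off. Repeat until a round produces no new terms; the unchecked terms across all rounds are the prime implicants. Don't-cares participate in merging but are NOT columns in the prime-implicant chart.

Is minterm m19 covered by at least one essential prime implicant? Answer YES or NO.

YES

[col 0] 00001*, 00010*, 00011*, 00100*, 01000*, 01001*, 01011*, 01100*, 01101*, 01110*, 01111*, 10000*, 10010*, 10011*, 10100*, 10110*, 10111*, 11000*, 11001*, 11010*, 11011*, 11100*
[col 1] -0010*, -0011*, -0100*, -1000*, -1001*, -1011*, -1100*, 0-001*, 0-011*, 0-100*, 000-1*, 0001-*, 01-00*, 01-01*, 01-11*, 010-1*, 0100-*, 011-0*, 011-1*, 0110-*, 0111-*, 1-000*, 1-010*, 1-011*, 1-100*, 10-00*, 10-10*, 10-11*, 100-0*, 1001-*, 101-0*, 1011-*, 11-00*, 110-0*, 110-1*, 1100-*, 1101-*
[col 2] --011, --100, -001-, -1-00, -10-1, -100-, 0-0-1, 01--1, 01-0-, 011--, 1--00, 1-0-0, 1-01-, 10--0, 10-1-, 110--
Prime implicants: --011, --100, -001-, -1-00, -10-1, -100-, 0-0-1, 01--1, 01-0-, 011--, 1--00, 1-0-0, 1-01-, 10--0, 10-1-, 110--
PI chart (minterm → PIs covering it):
  1 | 0-0-1  (sole → essential)
  2 | -001-  (sole → essential)
  3 | --011,-001-,0-0-1
  4 | --100  (sole → essential)
  8 | -1-00,-100-,01-0-
  9 | -10-1,-100-,0-0-1,01--1,01-0-
  11 | --011,-10-1,0-0-1,01--1
  14 | 011--  (sole → essential)
  18 | -001-,1-0-0,1-01-,10--0,10-1-
  19 | --011,-001-,1-01-,10-1-
  20 | --100,1--00,10--0
  22 | 10--0,10-1-
  23 | 10-1-  (sole → essential)
  24 | -1-00,-100-,1--00,1-0-0,110--
  25 | -10-1,-100-,110--
  26 | 1-0-0,1-01-,110--
  27 | --011,-10-1,1-01-,110--
  28 | --100,-1-00,1--00
Essential prime implicants: --100, -001-, 0-0-1, 011--, 10-1-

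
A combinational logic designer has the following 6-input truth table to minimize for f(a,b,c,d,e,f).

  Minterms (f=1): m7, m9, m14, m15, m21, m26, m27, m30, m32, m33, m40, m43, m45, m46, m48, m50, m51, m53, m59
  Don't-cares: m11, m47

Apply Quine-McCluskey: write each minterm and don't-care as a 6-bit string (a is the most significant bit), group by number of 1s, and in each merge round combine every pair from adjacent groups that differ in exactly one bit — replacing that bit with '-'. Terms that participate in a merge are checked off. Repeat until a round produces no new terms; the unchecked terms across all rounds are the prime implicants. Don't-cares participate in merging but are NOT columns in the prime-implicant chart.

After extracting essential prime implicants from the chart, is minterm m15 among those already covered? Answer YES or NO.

YES

[col 0] 000111*, 001001*, 001011*, 001110*, 001111*, 010101*, 011010*, 011011*, 011110*, 100000*, 100001*, 101000*, 101011*, 101101*, 101110*, 101111*, 110000*, 110010*, 110011*, 110101*, 111011*
[col 1] -01011*, -01110*, -01111*, -10101, -11011*, 0-1011*, 0-1110, 00-111, 001-11*, 0010-1, 00111-*, 011-10, 01101-, 1-0000, 1-1011*, 10-000, 10000-, 101-11*, 1011-1, 10111-*, 11-011, 1100-0, 11001-
[col 2] --1011, -01-11, -0111-
Prime implicants: --1011, -01-11, -0111-, -10101, 0-1110, 00-111, 0010-1, 011-10, 01101-, 1-0000, 10-000, 10000-, 1011-1, 11-011, 1100-0, 11001-
PI chart (minterm → PIs covering it):
  7 | 00-111  (sole → essential)
  9 | 0010-1  (sole → essential)
  14 | -0111-,0-1110
  15 | -01-11,-0111-,00-111
  21 | -10101  (sole → essential)
  26 | 011-10,01101-
  27 | --1011,01101-
  30 | 0-1110,011-10
  32 | 1-0000,10-000,10000-
  33 | 10000-  (sole → essential)
  40 | 10-000  (sole → essential)
  43 | --1011,-01-11
  45 | 1011-1  (sole → essential)
  46 | -0111-  (sole → essential)
  48 | 1-0000,1100-0
  50 | 1100-0,11001-
  51 | 11-011,11001-
  53 | -10101  (sole → essential)
  59 | --1011,11-011
Essential prime implicants: -0111-, -10101, 00-111, 0010-1, 10-000, 10000-, 1011-1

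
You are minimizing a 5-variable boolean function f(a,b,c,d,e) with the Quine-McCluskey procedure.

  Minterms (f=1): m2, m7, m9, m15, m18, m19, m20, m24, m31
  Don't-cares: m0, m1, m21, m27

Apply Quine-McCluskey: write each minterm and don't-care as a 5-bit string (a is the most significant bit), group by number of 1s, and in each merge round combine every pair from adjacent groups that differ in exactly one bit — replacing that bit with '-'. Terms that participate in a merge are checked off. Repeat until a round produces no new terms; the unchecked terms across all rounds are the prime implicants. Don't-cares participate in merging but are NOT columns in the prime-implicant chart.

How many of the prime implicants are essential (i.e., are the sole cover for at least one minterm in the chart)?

Round 0: 00000✓ 00001✓ 00010✓ 00111✓ 01001✓ 01111✓ 10010✓ 10011✓ 10100✓ 10101✓ 11000 11011✓ 11111✓
Round 1: -0010 -1111 0-001 0-111 000-0 0000- 1-011 1001- 1010- 11-11
PIs = {-0010, -1111, 0-001, 0-111, 000-0, 0000-, 1-011, 1001-, 1010-, 11-11, 11000}
Coverage chart:
  m2: -0010,000-0
  m7: 0-111 ←essential
  m9: 0-001 ←essential
  m15: -1111,0-111
  m18: -0010,1001-
  m19: 1-011,1001-
  m20: 1010- ←essential
  m24: 11000 ←essential
  m31: -1111,11-11
Essential: 0-001, 0-111, 1010-, 11000

4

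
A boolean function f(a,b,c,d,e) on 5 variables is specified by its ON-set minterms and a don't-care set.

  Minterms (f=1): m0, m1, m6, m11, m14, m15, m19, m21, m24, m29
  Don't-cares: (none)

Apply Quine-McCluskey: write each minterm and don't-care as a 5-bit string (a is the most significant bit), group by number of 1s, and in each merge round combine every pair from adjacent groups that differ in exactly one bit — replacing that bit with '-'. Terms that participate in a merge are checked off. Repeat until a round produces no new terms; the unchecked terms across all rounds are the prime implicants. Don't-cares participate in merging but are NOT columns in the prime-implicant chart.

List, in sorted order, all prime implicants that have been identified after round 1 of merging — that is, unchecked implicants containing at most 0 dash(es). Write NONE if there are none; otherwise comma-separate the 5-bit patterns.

10011, 11000

size-2^0 implicants → 00000(✓)  00001(✓)  00110(✓)  01011(✓)  01110(✓)  01111(✓)  10011  10101(✓)  11000  11101(✓)
size-2^1 implicants → 0-110  0000-  01-11  0111-  1-101
Unchecked terms (primes): 0-110, 0000-, 01-11, 0111-, 1-101, 10011, 11000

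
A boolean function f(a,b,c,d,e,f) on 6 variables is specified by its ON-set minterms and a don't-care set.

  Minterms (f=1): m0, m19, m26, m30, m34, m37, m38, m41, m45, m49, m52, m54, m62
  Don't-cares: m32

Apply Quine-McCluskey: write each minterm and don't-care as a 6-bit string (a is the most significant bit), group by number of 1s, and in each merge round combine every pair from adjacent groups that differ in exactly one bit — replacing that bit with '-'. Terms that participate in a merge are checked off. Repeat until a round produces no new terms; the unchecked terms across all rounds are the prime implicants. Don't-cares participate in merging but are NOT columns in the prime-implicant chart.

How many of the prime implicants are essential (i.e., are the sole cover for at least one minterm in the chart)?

Round 0: 000000✓ 010011 011010✓ 011110✓ 100000✓ 100010✓ 100101✓ 100110✓ 101001✓ 101101✓ 110001 110100✓ 110110✓ 111110✓
Round 1: -00000 -11110 011-10 1-0110 10-101 100-10 1000-0 101-01 11-110 1101-0
PIs = {-00000, -11110, 010011, 011-10, 1-0110, 10-101, 100-10, 1000-0, 101-01, 11-110, 110001, 1101-0}
Coverage chart:
  m0: -00000 ←essential
  m19: 010011 ←essential
  m26: 011-10 ←essential
  m30: -11110,011-10
  m34: 100-10,1000-0
  m37: 10-101 ←essential
  m38: 1-0110,100-10
  m41: 101-01 ←essential
  m45: 10-101,101-01
  m49: 110001 ←essential
  m52: 1101-0 ←essential
  m54: 1-0110,11-110,1101-0
  m62: -11110,11-110
Essential: -00000, 010011, 011-10, 10-101, 101-01, 110001, 1101-0

7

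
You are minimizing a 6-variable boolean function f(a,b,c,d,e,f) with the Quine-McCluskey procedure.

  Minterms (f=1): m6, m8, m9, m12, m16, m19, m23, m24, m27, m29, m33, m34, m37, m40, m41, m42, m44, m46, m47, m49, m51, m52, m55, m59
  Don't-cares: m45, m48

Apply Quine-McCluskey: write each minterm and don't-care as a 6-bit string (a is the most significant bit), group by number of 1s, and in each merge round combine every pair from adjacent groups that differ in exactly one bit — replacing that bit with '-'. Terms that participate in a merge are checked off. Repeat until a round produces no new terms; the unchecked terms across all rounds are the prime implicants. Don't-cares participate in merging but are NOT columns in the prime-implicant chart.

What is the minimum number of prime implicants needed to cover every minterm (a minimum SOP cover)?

size-2^0 implicants → 000110  001000(✓)  001001(✓)  001100(✓)  010000(✓)  010011(✓)  010111(✓)  011000(✓)  011011(✓)  011101  100001(✓)  100010(✓)  100101(✓)  101000(✓)  101001(✓)  101010(✓)  101100(✓)  101101(✓)  101110(✓)  101111(✓)  110000(✓)  110001(✓)  110011(✓)  110100(✓)  110111(✓)  111011(✓)
size-2^1 implicants → -01000(✓)  -01001(✓)  -01100(✓)  -10000  -10011(✓)  -10111(✓)  -11011(✓)  0-1000  001-00(✓)  00100-(✓)  01-000  01-011(✓)  010-11(✓)  1-0001  10-001(✓)  10-010  10-101(✓)  100-01(✓)  101-00(✓)  101-01(✓)  101-10(✓)  1010-0(✓)  10100-(✓)  1011-0(✓)  1011-1(✓)  10110-(✓)  10111-(✓)  11-011(✓)  110-00  110-11(✓)  1100-1  11000-
size-2^2 implicants → -01-00  -0100-  -1-011  -10-11  10--01  101--0  101-0-  1011--
Unchecked terms (primes): -01-00, -0100-, -1-011, -10-11, -10000, 0-1000, 000110, 01-000, 011101, 1-0001, 10--01, 10-010, 101--0, 101-0-, 1011--, 110-00, 1100-1, 11000-
Minterm coverage:
  m6 ⊆ 000110 [E]
  m8 ⊆ -01-00,-0100-,0-1000
  m9 ⊆ -0100- [E]
  m12 ⊆ -01-00 [E]
  m16 ⊆ -10000,01-000
  m19 ⊆ -1-011,-10-11
  m23 ⊆ -10-11 [E]
  m24 ⊆ 0-1000,01-000
  m27 ⊆ -1-011 [E]
  m29 ⊆ 011101 [E]
  m33 ⊆ 1-0001,10--01
  m34 ⊆ 10-010 [E]
  m37 ⊆ 10--01 [E]
  m40 ⊆ -01-00,-0100-,101--0,101-0-
  m41 ⊆ -0100-,10--01,101-0-
  m42 ⊆ 10-010,101--0
  m44 ⊆ -01-00,101--0,101-0-,1011--
  m46 ⊆ 101--0,1011--
  m47 ⊆ 1011-- [E]
  m49 ⊆ 1-0001,1100-1,11000-
  m51 ⊆ -1-011,-10-11,1100-1
  m52 ⊆ 110-00 [E]
  m55 ⊆ -10-11 [E]
  m59 ⊆ -1-011 [E]
E = {-01-00, -0100-, -1-011, -10-11, 000110, 011101, 10--01, 10-010, 1011--, 110-00}
Petrick residual → 01-000, 1-0001
Cover = b'ce'f' + b'cd'e' + bd'ef + bc'ef + a'b'c'def' + a'bd'e'f' + a'bcde'f + ac'd'e'f + ab'e'f + ab'd'ef' + ab'cd + abc'e'f'  |cover|=12

12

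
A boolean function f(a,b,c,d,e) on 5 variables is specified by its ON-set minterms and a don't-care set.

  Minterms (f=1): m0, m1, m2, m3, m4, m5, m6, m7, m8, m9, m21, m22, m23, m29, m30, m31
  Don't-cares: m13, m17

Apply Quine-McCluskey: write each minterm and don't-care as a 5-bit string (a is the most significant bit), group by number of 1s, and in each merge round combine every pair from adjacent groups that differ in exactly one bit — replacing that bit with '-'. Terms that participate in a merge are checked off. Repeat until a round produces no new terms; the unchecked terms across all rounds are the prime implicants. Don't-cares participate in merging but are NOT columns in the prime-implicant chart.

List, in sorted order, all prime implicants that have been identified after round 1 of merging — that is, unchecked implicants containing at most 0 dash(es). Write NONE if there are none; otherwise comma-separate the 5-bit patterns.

NONE

[col 0] 00000*, 00001*, 00010*, 00011*, 00100*, 00101*, 00110*, 00111*, 01000*, 01001*, 01101*, 10001*, 10101*, 10110*, 10111*, 11101*, 11110*, 11111*
[col 1] -0001*, -0101*, -0110*, -0111*, -1101*, 0-000*, 0-001*, 0-101*, 00-00*, 00-01*, 00-10*, 00-11*, 000-0*, 000-1*, 0000-*, 0001-*, 001-0*, 001-1*, 0010-*, 0011-*, 01-01*, 0100-*, 1-101*, 1-110*, 1-111*, 10-01*, 101-1*, 1011-*, 111-1*, 1111-*
[col 2] --101, -0-01, -01-1, -011-, 0--01, 0-00-, 00--0*, 00--1*, 00-0-*, 00-1-*, 000--*, 001--*, 1-1-1, 1-11-
[col 3] 00---
Prime implicants: --101, -0-01, -01-1, -011-, 0--01, 0-00-, 00---, 1-1-1, 1-11-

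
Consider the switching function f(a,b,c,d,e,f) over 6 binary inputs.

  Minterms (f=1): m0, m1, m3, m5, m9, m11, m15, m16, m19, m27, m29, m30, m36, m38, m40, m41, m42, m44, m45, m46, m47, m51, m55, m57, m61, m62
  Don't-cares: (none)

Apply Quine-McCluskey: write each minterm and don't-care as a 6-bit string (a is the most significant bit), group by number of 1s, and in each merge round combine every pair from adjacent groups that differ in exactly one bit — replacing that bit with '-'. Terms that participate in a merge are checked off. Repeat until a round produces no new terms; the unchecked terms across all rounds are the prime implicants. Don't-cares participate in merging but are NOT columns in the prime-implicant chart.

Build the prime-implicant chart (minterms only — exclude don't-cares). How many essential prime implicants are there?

size-2^0 implicants → 000000(✓)  000001(✓)  000011(✓)  000101(✓)  001001(✓)  001011(✓)  001111(✓)  010000(✓)  010011(✓)  011011(✓)  011101(✓)  011110(✓)  100100(✓)  100110(✓)  101000(✓)  101001(✓)  101010(✓)  101100(✓)  101101(✓)  101110(✓)  101111(✓)  110011(✓)  110111(✓)  111001(✓)  111101(✓)  111110(✓)
size-2^1 implicants → -01001  -01111  -10011  -11101  -11110  0-0000  0-0011(✓)  0-1011(✓)  00-001(✓)  00-011(✓)  000-01  0000-1(✓)  00000-  001-11  0010-1(✓)  01-011(✓)  1-1001(✓)  1-1101(✓)  1-1110  10-100(✓)  10-110(✓)  1001-0(✓)  101-00(✓)  101-01(✓)  101-10(✓)  1010-0(✓)  10100-(✓)  1011-0(✓)  1011-1(✓)  10110-(✓)  10111-(✓)  110-11  111-01(✓)
size-2^2 implicants → 0--011  00-0-1  1-1-01  10-1-0  101--0  101-0-  1011--
Unchecked terms (primes): -01001, -01111, -10011, -11101, -11110, 0--011, 0-0000, 00-0-1, 000-01, 00000-, 001-11, 1-1-01, 1-1110, 10-1-0, 101--0, 101-0-, 1011--, 110-11
Minterm coverage:
  m0 ⊆ 0-0000,00000-
  m1 ⊆ 00-0-1,000-01,00000-
  m3 ⊆ 0--011,00-0-1
  m5 ⊆ 000-01 [E]
  m9 ⊆ -01001,00-0-1
  m11 ⊆ 0--011,00-0-1,001-11
  m15 ⊆ -01111,001-11
  m16 ⊆ 0-0000 [E]
  m19 ⊆ -10011,0--011
  m27 ⊆ 0--011 [E]
  m29 ⊆ -11101 [E]
  m30 ⊆ -11110 [E]
  m36 ⊆ 10-1-0 [E]
  m38 ⊆ 10-1-0 [E]
  m40 ⊆ 101--0,101-0-
  m41 ⊆ -01001,1-1-01,101-0-
  m42 ⊆ 101--0 [E]
  m44 ⊆ 10-1-0,101--0,101-0-,1011--
  m45 ⊆ 1-1-01,101-0-,1011--
  m46 ⊆ 1-1110,10-1-0,101--0,1011--
  m47 ⊆ -01111,1011--
  m51 ⊆ -10011,110-11
  m55 ⊆ 110-11 [E]
  m57 ⊆ 1-1-01 [E]
  m61 ⊆ -11101,1-1-01
  m62 ⊆ -11110,1-1110
E = {-11101, -11110, 0--011, 0-0000, 000-01, 1-1-01, 10-1-0, 101--0, 110-11}

9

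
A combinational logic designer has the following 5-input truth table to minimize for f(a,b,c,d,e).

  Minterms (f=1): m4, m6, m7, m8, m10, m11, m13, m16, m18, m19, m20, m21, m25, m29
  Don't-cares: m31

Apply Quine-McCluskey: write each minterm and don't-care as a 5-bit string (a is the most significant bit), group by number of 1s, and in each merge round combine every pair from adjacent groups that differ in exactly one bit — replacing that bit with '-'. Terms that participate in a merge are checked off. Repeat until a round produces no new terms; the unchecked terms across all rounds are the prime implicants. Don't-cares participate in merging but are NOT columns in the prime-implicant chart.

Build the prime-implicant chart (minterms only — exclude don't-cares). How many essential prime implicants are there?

6

size-2^0 implicants → 00100(✓)  00110(✓)  00111(✓)  01000(✓)  01010(✓)  01011(✓)  01101(✓)  10000(✓)  10010(✓)  10011(✓)  10100(✓)  10101(✓)  11001(✓)  11101(✓)  11111(✓)
size-2^1 implicants → -0100  -1101  001-0  0011-  010-0  0101-  1-101  10-00  100-0  1001-  1010-  11-01  111-1
Unchecked terms (primes): -0100, -1101, 001-0, 0011-, 010-0, 0101-, 1-101, 10-00, 100-0, 1001-, 1010-, 11-01, 111-1
Minterm coverage:
  m4 ⊆ -0100,001-0
  m6 ⊆ 001-0,0011-
  m7 ⊆ 0011- [E]
  m8 ⊆ 010-0 [E]
  m10 ⊆ 010-0,0101-
  m11 ⊆ 0101- [E]
  m13 ⊆ -1101 [E]
  m16 ⊆ 10-00,100-0
  m18 ⊆ 100-0,1001-
  m19 ⊆ 1001- [E]
  m20 ⊆ -0100,10-00,1010-
  m21 ⊆ 1-101,1010-
  m25 ⊆ 11-01 [E]
  m29 ⊆ -1101,1-101,11-01,111-1
E = {-1101, 0011-, 010-0, 0101-, 1001-, 11-01}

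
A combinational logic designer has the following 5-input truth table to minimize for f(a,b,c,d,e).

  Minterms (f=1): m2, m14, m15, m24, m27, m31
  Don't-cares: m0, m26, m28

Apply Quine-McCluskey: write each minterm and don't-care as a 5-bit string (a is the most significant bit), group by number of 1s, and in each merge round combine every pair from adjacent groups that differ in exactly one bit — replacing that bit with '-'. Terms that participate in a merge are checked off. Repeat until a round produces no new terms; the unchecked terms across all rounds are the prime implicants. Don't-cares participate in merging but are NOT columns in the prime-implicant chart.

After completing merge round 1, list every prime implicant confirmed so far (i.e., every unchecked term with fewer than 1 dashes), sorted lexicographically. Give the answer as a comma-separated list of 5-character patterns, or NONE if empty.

Round 0: 00000✓ 00010✓ 01110✓ 01111✓ 11000✓ 11010✓ 11011✓ 11100✓ 11111✓
Round 1: -1111 000-0 0111- 11-00 11-11 110-0 1101-
PIs = {-1111, 000-0, 0111-, 11-00, 11-11, 110-0, 1101-}

NONE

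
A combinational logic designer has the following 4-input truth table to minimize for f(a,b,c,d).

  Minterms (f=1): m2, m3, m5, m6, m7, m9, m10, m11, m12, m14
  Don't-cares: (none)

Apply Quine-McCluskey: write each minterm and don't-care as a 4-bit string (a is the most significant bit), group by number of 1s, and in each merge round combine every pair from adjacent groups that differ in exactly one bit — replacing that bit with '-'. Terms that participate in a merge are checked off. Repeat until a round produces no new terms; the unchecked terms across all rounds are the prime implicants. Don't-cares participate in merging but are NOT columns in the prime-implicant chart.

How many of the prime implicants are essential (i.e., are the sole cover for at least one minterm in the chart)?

size-2^0 implicants → 0010(✓)  0011(✓)  0101(✓)  0110(✓)  0111(✓)  1001(✓)  1010(✓)  1011(✓)  1100(✓)  1110(✓)
size-2^1 implicants → -010(✓)  -011(✓)  -110(✓)  0-10(✓)  0-11(✓)  001-(✓)  01-1  011-(✓)  1-10(✓)  10-1  101-(✓)  11-0
size-2^2 implicants → --10  -01-  0-1-
Unchecked terms (primes): --10, -01-, 0-1-, 01-1, 10-1, 11-0
Minterm coverage:
  m2 ⊆ --10,-01-,0-1-
  m3 ⊆ -01-,0-1-
  m5 ⊆ 01-1 [E]
  m6 ⊆ --10,0-1-
  m7 ⊆ 0-1-,01-1
  m9 ⊆ 10-1 [E]
  m10 ⊆ --10,-01-
  m11 ⊆ -01-,10-1
  m12 ⊆ 11-0 [E]
  m14 ⊆ --10,11-0
E = {01-1, 10-1, 11-0}

3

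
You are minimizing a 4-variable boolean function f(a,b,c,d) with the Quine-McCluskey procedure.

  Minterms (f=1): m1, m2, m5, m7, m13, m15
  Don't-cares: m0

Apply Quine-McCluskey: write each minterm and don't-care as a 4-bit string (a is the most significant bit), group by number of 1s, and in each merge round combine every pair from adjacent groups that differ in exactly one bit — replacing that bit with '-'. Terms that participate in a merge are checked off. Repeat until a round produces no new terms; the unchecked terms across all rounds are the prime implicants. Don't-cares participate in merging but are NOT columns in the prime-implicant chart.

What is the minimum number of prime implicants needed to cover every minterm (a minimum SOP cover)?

3

size-2^0 implicants → 0000(✓)  0001(✓)  0010(✓)  0101(✓)  0111(✓)  1101(✓)  1111(✓)
size-2^1 implicants → -101(✓)  -111(✓)  0-01  00-0  000-  01-1(✓)  11-1(✓)
size-2^2 implicants → -1-1
Unchecked terms (primes): -1-1, 0-01, 00-0, 000-
Minterm coverage:
  m1 ⊆ 0-01,000-
  m2 ⊆ 00-0 [E]
  m5 ⊆ -1-1,0-01
  m7 ⊆ -1-1 [E]
  m13 ⊆ -1-1 [E]
  m15 ⊆ -1-1 [E]
E = {-1-1, 00-0}
Petrick residual → 0-01
Cover = bd + a'c'd + a'b'd'  |cover|=3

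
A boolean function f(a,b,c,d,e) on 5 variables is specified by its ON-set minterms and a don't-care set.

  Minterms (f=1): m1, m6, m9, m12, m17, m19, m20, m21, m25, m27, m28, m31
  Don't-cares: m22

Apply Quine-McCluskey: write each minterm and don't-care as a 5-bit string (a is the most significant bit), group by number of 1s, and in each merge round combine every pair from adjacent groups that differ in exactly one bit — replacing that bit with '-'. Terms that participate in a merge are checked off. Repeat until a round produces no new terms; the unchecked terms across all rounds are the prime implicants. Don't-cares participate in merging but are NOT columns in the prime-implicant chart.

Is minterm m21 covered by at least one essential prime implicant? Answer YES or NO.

size-2^0 implicants → 00001(✓)  00110(✓)  01001(✓)  01100(✓)  10001(✓)  10011(✓)  10100(✓)  10101(✓)  10110(✓)  11001(✓)  11011(✓)  11100(✓)  11111(✓)
size-2^1 implicants → -0001(✓)  -0110  -1001(✓)  -1100  0-001(✓)  1-001(✓)  1-011(✓)  1-100  10-01  100-1(✓)  101-0  1010-  11-11  110-1(✓)
size-2^2 implicants → --001  1-0-1
Unchecked terms (primes): --001, -0110, -1100, 1-0-1, 1-100, 10-01, 101-0, 1010-, 11-11
Minterm coverage:
  m1 ⊆ --001 [E]
  m6 ⊆ -0110 [E]
  m9 ⊆ --001 [E]
  m12 ⊆ -1100 [E]
  m17 ⊆ --001,1-0-1,10-01
  m19 ⊆ 1-0-1 [E]
  m20 ⊆ 1-100,101-0,1010-
  m21 ⊆ 10-01,1010-
  m25 ⊆ --001,1-0-1
  m27 ⊆ 1-0-1,11-11
  m28 ⊆ -1100,1-100
  m31 ⊆ 11-11 [E]
E = {--001, -0110, -1100, 1-0-1, 11-11}

NO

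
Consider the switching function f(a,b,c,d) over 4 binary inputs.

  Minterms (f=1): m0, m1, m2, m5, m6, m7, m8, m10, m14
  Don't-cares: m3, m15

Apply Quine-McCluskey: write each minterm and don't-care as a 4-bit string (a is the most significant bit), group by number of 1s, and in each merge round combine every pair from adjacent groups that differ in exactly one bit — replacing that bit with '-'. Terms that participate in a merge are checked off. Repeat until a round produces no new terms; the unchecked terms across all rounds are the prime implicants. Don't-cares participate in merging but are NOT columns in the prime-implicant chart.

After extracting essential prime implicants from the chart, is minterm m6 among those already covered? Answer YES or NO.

Round 0: 0000✓ 0001✓ 0010✓ 0011✓ 0101✓ 0110✓ 0111✓ 1000✓ 1010✓ 1110✓ 1111✓
Round 1: -000✓ -010✓ -110✓ -111✓ 0-01✓ 0-10✓ 0-11✓ 00-0✓ 00-1✓ 000-✓ 001-✓ 01-1✓ 011-✓ 1-10✓ 10-0✓ 111-✓
Round 2: --10 -0-0 -11- 0--1 0-1- 00--
PIs = {--10, -0-0, -11-, 0--1, 0-1-, 00--}
Coverage chart:
  m0: -0-0,00--
  m1: 0--1,00--
  m2: --10,-0-0,0-1-,00--
  m5: 0--1 ←essential
  m6: --10,-11-,0-1-
  m7: -11-,0--1,0-1-
  m8: -0-0 ←essential
  m10: --10,-0-0
  m14: --10,-11-
Essential: -0-0, 0--1

NO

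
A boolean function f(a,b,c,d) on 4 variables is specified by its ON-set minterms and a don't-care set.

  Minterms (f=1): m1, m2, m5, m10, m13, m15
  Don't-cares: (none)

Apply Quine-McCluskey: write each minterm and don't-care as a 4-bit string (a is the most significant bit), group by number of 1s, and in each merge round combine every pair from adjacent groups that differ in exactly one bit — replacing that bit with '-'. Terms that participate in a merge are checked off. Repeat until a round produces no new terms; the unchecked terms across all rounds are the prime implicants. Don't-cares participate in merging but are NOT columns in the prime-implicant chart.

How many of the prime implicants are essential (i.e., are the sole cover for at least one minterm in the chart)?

size-2^0 implicants → 0001(✓)  0010(✓)  0101(✓)  1010(✓)  1101(✓)  1111(✓)
size-2^1 implicants → -010  -101  0-01  11-1
Unchecked terms (primes): -010, -101, 0-01, 11-1
Minterm coverage:
  m1 ⊆ 0-01 [E]
  m2 ⊆ -010 [E]
  m5 ⊆ -101,0-01
  m10 ⊆ -010 [E]
  m13 ⊆ -101,11-1
  m15 ⊆ 11-1 [E]
E = {-010, 0-01, 11-1}

3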